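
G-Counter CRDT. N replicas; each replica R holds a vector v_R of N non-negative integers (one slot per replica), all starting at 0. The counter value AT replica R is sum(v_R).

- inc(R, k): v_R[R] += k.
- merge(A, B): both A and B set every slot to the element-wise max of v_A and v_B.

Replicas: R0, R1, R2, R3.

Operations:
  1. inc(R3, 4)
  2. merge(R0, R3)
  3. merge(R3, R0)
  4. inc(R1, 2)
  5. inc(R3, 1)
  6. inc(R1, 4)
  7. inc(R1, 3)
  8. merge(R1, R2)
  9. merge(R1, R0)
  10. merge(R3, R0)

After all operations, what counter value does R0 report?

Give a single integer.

Answer: 14

Derivation:
Op 1: inc R3 by 4 -> R3=(0,0,0,4) value=4
Op 2: merge R0<->R3 -> R0=(0,0,0,4) R3=(0,0,0,4)
Op 3: merge R3<->R0 -> R3=(0,0,0,4) R0=(0,0,0,4)
Op 4: inc R1 by 2 -> R1=(0,2,0,0) value=2
Op 5: inc R3 by 1 -> R3=(0,0,0,5) value=5
Op 6: inc R1 by 4 -> R1=(0,6,0,0) value=6
Op 7: inc R1 by 3 -> R1=(0,9,0,0) value=9
Op 8: merge R1<->R2 -> R1=(0,9,0,0) R2=(0,9,0,0)
Op 9: merge R1<->R0 -> R1=(0,9,0,4) R0=(0,9,0,4)
Op 10: merge R3<->R0 -> R3=(0,9,0,5) R0=(0,9,0,5)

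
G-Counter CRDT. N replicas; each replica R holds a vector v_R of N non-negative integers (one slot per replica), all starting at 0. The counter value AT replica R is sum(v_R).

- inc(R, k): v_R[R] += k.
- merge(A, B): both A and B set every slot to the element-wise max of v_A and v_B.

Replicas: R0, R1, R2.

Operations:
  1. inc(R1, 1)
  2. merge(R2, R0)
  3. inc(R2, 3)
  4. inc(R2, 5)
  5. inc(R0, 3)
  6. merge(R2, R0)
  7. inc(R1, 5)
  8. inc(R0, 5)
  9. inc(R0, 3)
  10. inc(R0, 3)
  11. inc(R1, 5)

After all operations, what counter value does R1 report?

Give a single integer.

Answer: 11

Derivation:
Op 1: inc R1 by 1 -> R1=(0,1,0) value=1
Op 2: merge R2<->R0 -> R2=(0,0,0) R0=(0,0,0)
Op 3: inc R2 by 3 -> R2=(0,0,3) value=3
Op 4: inc R2 by 5 -> R2=(0,0,8) value=8
Op 5: inc R0 by 3 -> R0=(3,0,0) value=3
Op 6: merge R2<->R0 -> R2=(3,0,8) R0=(3,0,8)
Op 7: inc R1 by 5 -> R1=(0,6,0) value=6
Op 8: inc R0 by 5 -> R0=(8,0,8) value=16
Op 9: inc R0 by 3 -> R0=(11,0,8) value=19
Op 10: inc R0 by 3 -> R0=(14,0,8) value=22
Op 11: inc R1 by 5 -> R1=(0,11,0) value=11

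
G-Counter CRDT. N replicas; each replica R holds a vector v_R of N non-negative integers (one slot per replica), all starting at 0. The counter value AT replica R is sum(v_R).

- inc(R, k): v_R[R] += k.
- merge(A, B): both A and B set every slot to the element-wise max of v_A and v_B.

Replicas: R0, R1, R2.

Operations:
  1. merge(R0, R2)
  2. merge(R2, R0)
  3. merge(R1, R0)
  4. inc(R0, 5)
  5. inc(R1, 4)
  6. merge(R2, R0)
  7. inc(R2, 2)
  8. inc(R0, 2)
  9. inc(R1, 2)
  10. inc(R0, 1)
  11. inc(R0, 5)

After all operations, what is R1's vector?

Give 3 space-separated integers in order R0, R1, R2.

Op 1: merge R0<->R2 -> R0=(0,0,0) R2=(0,0,0)
Op 2: merge R2<->R0 -> R2=(0,0,0) R0=(0,0,0)
Op 3: merge R1<->R0 -> R1=(0,0,0) R0=(0,0,0)
Op 4: inc R0 by 5 -> R0=(5,0,0) value=5
Op 5: inc R1 by 4 -> R1=(0,4,0) value=4
Op 6: merge R2<->R0 -> R2=(5,0,0) R0=(5,0,0)
Op 7: inc R2 by 2 -> R2=(5,0,2) value=7
Op 8: inc R0 by 2 -> R0=(7,0,0) value=7
Op 9: inc R1 by 2 -> R1=(0,6,0) value=6
Op 10: inc R0 by 1 -> R0=(8,0,0) value=8
Op 11: inc R0 by 5 -> R0=(13,0,0) value=13

Answer: 0 6 0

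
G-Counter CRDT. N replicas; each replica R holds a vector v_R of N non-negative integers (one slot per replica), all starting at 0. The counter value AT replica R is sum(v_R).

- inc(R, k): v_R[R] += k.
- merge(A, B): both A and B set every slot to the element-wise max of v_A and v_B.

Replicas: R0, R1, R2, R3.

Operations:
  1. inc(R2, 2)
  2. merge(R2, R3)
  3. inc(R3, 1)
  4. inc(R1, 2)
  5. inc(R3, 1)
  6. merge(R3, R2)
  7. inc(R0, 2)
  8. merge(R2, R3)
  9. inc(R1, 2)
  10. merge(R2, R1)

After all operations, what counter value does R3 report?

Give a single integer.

Op 1: inc R2 by 2 -> R2=(0,0,2,0) value=2
Op 2: merge R2<->R3 -> R2=(0,0,2,0) R3=(0,0,2,0)
Op 3: inc R3 by 1 -> R3=(0,0,2,1) value=3
Op 4: inc R1 by 2 -> R1=(0,2,0,0) value=2
Op 5: inc R3 by 1 -> R3=(0,0,2,2) value=4
Op 6: merge R3<->R2 -> R3=(0,0,2,2) R2=(0,0,2,2)
Op 7: inc R0 by 2 -> R0=(2,0,0,0) value=2
Op 8: merge R2<->R3 -> R2=(0,0,2,2) R3=(0,0,2,2)
Op 9: inc R1 by 2 -> R1=(0,4,0,0) value=4
Op 10: merge R2<->R1 -> R2=(0,4,2,2) R1=(0,4,2,2)

Answer: 4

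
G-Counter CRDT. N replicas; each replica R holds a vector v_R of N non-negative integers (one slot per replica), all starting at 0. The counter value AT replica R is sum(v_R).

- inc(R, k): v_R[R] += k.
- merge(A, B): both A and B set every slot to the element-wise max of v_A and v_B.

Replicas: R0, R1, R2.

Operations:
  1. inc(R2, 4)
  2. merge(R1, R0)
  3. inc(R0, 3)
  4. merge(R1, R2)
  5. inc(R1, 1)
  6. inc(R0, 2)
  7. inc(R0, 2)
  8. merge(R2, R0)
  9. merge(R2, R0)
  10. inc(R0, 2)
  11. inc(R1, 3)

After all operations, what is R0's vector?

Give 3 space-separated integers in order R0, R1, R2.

Answer: 9 0 4

Derivation:
Op 1: inc R2 by 4 -> R2=(0,0,4) value=4
Op 2: merge R1<->R0 -> R1=(0,0,0) R0=(0,0,0)
Op 3: inc R0 by 3 -> R0=(3,0,0) value=3
Op 4: merge R1<->R2 -> R1=(0,0,4) R2=(0,0,4)
Op 5: inc R1 by 1 -> R1=(0,1,4) value=5
Op 6: inc R0 by 2 -> R0=(5,0,0) value=5
Op 7: inc R0 by 2 -> R0=(7,0,0) value=7
Op 8: merge R2<->R0 -> R2=(7,0,4) R0=(7,0,4)
Op 9: merge R2<->R0 -> R2=(7,0,4) R0=(7,0,4)
Op 10: inc R0 by 2 -> R0=(9,0,4) value=13
Op 11: inc R1 by 3 -> R1=(0,4,4) value=8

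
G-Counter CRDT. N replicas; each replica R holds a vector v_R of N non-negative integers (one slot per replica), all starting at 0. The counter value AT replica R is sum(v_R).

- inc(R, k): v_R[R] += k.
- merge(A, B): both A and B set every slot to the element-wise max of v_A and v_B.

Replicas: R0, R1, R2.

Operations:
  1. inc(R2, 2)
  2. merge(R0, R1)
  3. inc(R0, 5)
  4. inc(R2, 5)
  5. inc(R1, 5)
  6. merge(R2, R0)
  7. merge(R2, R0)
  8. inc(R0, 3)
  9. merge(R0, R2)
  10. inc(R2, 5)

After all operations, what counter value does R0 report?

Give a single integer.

Answer: 15

Derivation:
Op 1: inc R2 by 2 -> R2=(0,0,2) value=2
Op 2: merge R0<->R1 -> R0=(0,0,0) R1=(0,0,0)
Op 3: inc R0 by 5 -> R0=(5,0,0) value=5
Op 4: inc R2 by 5 -> R2=(0,0,7) value=7
Op 5: inc R1 by 5 -> R1=(0,5,0) value=5
Op 6: merge R2<->R0 -> R2=(5,0,7) R0=(5,0,7)
Op 7: merge R2<->R0 -> R2=(5,0,7) R0=(5,0,7)
Op 8: inc R0 by 3 -> R0=(8,0,7) value=15
Op 9: merge R0<->R2 -> R0=(8,0,7) R2=(8,0,7)
Op 10: inc R2 by 5 -> R2=(8,0,12) value=20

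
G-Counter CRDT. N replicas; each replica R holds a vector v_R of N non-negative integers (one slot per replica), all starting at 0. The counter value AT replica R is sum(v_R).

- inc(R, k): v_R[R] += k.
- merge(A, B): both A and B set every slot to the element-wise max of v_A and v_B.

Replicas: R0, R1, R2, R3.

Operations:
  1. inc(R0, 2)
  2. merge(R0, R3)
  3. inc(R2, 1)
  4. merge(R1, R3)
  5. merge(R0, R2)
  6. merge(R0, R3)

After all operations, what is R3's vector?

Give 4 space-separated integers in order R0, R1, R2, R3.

Answer: 2 0 1 0

Derivation:
Op 1: inc R0 by 2 -> R0=(2,0,0,0) value=2
Op 2: merge R0<->R3 -> R0=(2,0,0,0) R3=(2,0,0,0)
Op 3: inc R2 by 1 -> R2=(0,0,1,0) value=1
Op 4: merge R1<->R3 -> R1=(2,0,0,0) R3=(2,0,0,0)
Op 5: merge R0<->R2 -> R0=(2,0,1,0) R2=(2,0,1,0)
Op 6: merge R0<->R3 -> R0=(2,0,1,0) R3=(2,0,1,0)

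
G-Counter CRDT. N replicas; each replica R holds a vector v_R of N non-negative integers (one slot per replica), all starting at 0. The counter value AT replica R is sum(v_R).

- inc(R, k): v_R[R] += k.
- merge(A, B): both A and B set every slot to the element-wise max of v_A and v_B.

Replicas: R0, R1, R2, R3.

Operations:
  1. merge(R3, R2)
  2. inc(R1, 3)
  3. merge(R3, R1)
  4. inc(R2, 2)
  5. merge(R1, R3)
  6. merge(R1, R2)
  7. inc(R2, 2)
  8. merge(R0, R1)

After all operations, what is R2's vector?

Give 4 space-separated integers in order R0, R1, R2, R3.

Op 1: merge R3<->R2 -> R3=(0,0,0,0) R2=(0,0,0,0)
Op 2: inc R1 by 3 -> R1=(0,3,0,0) value=3
Op 3: merge R3<->R1 -> R3=(0,3,0,0) R1=(0,3,0,0)
Op 4: inc R2 by 2 -> R2=(0,0,2,0) value=2
Op 5: merge R1<->R3 -> R1=(0,3,0,0) R3=(0,3,0,0)
Op 6: merge R1<->R2 -> R1=(0,3,2,0) R2=(0,3,2,0)
Op 7: inc R2 by 2 -> R2=(0,3,4,0) value=7
Op 8: merge R0<->R1 -> R0=(0,3,2,0) R1=(0,3,2,0)

Answer: 0 3 4 0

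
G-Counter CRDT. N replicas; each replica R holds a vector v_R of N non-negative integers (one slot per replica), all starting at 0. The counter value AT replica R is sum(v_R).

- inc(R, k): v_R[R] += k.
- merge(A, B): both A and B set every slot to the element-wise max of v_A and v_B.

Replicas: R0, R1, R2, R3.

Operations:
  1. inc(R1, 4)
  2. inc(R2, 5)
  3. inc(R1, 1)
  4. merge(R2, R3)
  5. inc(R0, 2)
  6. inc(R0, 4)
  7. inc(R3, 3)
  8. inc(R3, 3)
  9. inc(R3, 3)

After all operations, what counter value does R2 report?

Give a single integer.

Op 1: inc R1 by 4 -> R1=(0,4,0,0) value=4
Op 2: inc R2 by 5 -> R2=(0,0,5,0) value=5
Op 3: inc R1 by 1 -> R1=(0,5,0,0) value=5
Op 4: merge R2<->R3 -> R2=(0,0,5,0) R3=(0,0,5,0)
Op 5: inc R0 by 2 -> R0=(2,0,0,0) value=2
Op 6: inc R0 by 4 -> R0=(6,0,0,0) value=6
Op 7: inc R3 by 3 -> R3=(0,0,5,3) value=8
Op 8: inc R3 by 3 -> R3=(0,0,5,6) value=11
Op 9: inc R3 by 3 -> R3=(0,0,5,9) value=14

Answer: 5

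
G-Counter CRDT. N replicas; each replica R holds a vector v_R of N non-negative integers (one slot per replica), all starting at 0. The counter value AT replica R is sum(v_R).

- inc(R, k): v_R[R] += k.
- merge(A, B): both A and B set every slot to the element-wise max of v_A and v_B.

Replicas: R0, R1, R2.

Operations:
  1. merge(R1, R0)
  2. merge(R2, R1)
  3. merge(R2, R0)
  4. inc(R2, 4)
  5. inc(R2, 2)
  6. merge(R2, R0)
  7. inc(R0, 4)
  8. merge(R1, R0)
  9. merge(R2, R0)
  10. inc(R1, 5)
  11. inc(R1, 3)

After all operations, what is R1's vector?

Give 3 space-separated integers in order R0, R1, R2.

Op 1: merge R1<->R0 -> R1=(0,0,0) R0=(0,0,0)
Op 2: merge R2<->R1 -> R2=(0,0,0) R1=(0,0,0)
Op 3: merge R2<->R0 -> R2=(0,0,0) R0=(0,0,0)
Op 4: inc R2 by 4 -> R2=(0,0,4) value=4
Op 5: inc R2 by 2 -> R2=(0,0,6) value=6
Op 6: merge R2<->R0 -> R2=(0,0,6) R0=(0,0,6)
Op 7: inc R0 by 4 -> R0=(4,0,6) value=10
Op 8: merge R1<->R0 -> R1=(4,0,6) R0=(4,0,6)
Op 9: merge R2<->R0 -> R2=(4,0,6) R0=(4,0,6)
Op 10: inc R1 by 5 -> R1=(4,5,6) value=15
Op 11: inc R1 by 3 -> R1=(4,8,6) value=18

Answer: 4 8 6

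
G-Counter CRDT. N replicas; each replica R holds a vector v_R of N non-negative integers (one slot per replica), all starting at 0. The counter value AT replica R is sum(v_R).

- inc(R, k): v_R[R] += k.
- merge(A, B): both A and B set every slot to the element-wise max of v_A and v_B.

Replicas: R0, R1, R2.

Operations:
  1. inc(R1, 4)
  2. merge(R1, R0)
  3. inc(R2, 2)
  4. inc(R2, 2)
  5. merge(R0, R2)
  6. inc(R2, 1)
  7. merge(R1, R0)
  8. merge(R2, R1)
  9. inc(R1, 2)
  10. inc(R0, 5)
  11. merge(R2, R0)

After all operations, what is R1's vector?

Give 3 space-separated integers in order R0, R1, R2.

Answer: 0 6 5

Derivation:
Op 1: inc R1 by 4 -> R1=(0,4,0) value=4
Op 2: merge R1<->R0 -> R1=(0,4,0) R0=(0,4,0)
Op 3: inc R2 by 2 -> R2=(0,0,2) value=2
Op 4: inc R2 by 2 -> R2=(0,0,4) value=4
Op 5: merge R0<->R2 -> R0=(0,4,4) R2=(0,4,4)
Op 6: inc R2 by 1 -> R2=(0,4,5) value=9
Op 7: merge R1<->R0 -> R1=(0,4,4) R0=(0,4,4)
Op 8: merge R2<->R1 -> R2=(0,4,5) R1=(0,4,5)
Op 9: inc R1 by 2 -> R1=(0,6,5) value=11
Op 10: inc R0 by 5 -> R0=(5,4,4) value=13
Op 11: merge R2<->R0 -> R2=(5,4,5) R0=(5,4,5)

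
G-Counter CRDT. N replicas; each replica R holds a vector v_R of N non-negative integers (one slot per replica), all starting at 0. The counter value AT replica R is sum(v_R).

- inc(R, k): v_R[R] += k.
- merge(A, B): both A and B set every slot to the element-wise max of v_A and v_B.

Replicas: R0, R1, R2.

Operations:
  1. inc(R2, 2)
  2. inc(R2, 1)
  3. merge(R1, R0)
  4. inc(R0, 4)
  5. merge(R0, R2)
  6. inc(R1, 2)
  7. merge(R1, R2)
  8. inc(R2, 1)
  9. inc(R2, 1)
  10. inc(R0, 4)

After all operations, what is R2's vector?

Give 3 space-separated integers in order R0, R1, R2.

Answer: 4 2 5

Derivation:
Op 1: inc R2 by 2 -> R2=(0,0,2) value=2
Op 2: inc R2 by 1 -> R2=(0,0,3) value=3
Op 3: merge R1<->R0 -> R1=(0,0,0) R0=(0,0,0)
Op 4: inc R0 by 4 -> R0=(4,0,0) value=4
Op 5: merge R0<->R2 -> R0=(4,0,3) R2=(4,0,3)
Op 6: inc R1 by 2 -> R1=(0,2,0) value=2
Op 7: merge R1<->R2 -> R1=(4,2,3) R2=(4,2,3)
Op 8: inc R2 by 1 -> R2=(4,2,4) value=10
Op 9: inc R2 by 1 -> R2=(4,2,5) value=11
Op 10: inc R0 by 4 -> R0=(8,0,3) value=11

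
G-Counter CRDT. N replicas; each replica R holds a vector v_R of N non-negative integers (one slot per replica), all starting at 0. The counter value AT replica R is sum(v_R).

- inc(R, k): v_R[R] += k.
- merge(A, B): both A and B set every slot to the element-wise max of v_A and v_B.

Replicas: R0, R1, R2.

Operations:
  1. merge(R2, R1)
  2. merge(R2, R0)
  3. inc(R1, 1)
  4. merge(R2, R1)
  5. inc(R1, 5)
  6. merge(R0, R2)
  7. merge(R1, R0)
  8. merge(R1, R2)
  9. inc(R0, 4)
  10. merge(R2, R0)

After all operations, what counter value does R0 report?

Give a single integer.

Op 1: merge R2<->R1 -> R2=(0,0,0) R1=(0,0,0)
Op 2: merge R2<->R0 -> R2=(0,0,0) R0=(0,0,0)
Op 3: inc R1 by 1 -> R1=(0,1,0) value=1
Op 4: merge R2<->R1 -> R2=(0,1,0) R1=(0,1,0)
Op 5: inc R1 by 5 -> R1=(0,6,0) value=6
Op 6: merge R0<->R2 -> R0=(0,1,0) R2=(0,1,0)
Op 7: merge R1<->R0 -> R1=(0,6,0) R0=(0,6,0)
Op 8: merge R1<->R2 -> R1=(0,6,0) R2=(0,6,0)
Op 9: inc R0 by 4 -> R0=(4,6,0) value=10
Op 10: merge R2<->R0 -> R2=(4,6,0) R0=(4,6,0)

Answer: 10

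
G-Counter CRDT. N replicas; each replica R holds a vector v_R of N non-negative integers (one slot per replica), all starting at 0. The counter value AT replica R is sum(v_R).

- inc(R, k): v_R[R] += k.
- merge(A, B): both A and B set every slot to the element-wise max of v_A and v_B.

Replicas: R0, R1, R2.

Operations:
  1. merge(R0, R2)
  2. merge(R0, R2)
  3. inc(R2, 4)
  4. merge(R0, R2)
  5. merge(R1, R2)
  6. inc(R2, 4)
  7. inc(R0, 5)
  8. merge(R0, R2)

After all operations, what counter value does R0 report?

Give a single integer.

Op 1: merge R0<->R2 -> R0=(0,0,0) R2=(0,0,0)
Op 2: merge R0<->R2 -> R0=(0,0,0) R2=(0,0,0)
Op 3: inc R2 by 4 -> R2=(0,0,4) value=4
Op 4: merge R0<->R2 -> R0=(0,0,4) R2=(0,0,4)
Op 5: merge R1<->R2 -> R1=(0,0,4) R2=(0,0,4)
Op 6: inc R2 by 4 -> R2=(0,0,8) value=8
Op 7: inc R0 by 5 -> R0=(5,0,4) value=9
Op 8: merge R0<->R2 -> R0=(5,0,8) R2=(5,0,8)

Answer: 13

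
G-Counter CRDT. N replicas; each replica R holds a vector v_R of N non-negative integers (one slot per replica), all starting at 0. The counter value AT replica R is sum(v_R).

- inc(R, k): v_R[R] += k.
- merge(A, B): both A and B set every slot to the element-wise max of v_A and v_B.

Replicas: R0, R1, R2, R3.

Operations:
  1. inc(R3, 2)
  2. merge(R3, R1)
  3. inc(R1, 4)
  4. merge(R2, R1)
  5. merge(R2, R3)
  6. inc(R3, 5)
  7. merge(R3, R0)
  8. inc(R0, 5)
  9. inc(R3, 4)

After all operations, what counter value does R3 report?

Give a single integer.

Op 1: inc R3 by 2 -> R3=(0,0,0,2) value=2
Op 2: merge R3<->R1 -> R3=(0,0,0,2) R1=(0,0,0,2)
Op 3: inc R1 by 4 -> R1=(0,4,0,2) value=6
Op 4: merge R2<->R1 -> R2=(0,4,0,2) R1=(0,4,0,2)
Op 5: merge R2<->R3 -> R2=(0,4,0,2) R3=(0,4,0,2)
Op 6: inc R3 by 5 -> R3=(0,4,0,7) value=11
Op 7: merge R3<->R0 -> R3=(0,4,0,7) R0=(0,4,0,7)
Op 8: inc R0 by 5 -> R0=(5,4,0,7) value=16
Op 9: inc R3 by 4 -> R3=(0,4,0,11) value=15

Answer: 15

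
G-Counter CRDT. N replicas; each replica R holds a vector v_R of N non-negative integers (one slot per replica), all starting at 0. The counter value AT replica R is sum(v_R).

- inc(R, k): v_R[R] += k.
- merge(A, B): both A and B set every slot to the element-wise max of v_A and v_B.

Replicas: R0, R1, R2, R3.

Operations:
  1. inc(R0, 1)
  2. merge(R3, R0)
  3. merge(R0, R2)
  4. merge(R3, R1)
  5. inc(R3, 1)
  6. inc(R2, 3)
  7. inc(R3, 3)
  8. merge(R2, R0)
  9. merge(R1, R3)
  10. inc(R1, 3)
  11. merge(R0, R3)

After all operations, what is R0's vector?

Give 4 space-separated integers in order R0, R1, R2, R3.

Op 1: inc R0 by 1 -> R0=(1,0,0,0) value=1
Op 2: merge R3<->R0 -> R3=(1,0,0,0) R0=(1,0,0,0)
Op 3: merge R0<->R2 -> R0=(1,0,0,0) R2=(1,0,0,0)
Op 4: merge R3<->R1 -> R3=(1,0,0,0) R1=(1,0,0,0)
Op 5: inc R3 by 1 -> R3=(1,0,0,1) value=2
Op 6: inc R2 by 3 -> R2=(1,0,3,0) value=4
Op 7: inc R3 by 3 -> R3=(1,0,0,4) value=5
Op 8: merge R2<->R0 -> R2=(1,0,3,0) R0=(1,0,3,0)
Op 9: merge R1<->R3 -> R1=(1,0,0,4) R3=(1,0,0,4)
Op 10: inc R1 by 3 -> R1=(1,3,0,4) value=8
Op 11: merge R0<->R3 -> R0=(1,0,3,4) R3=(1,0,3,4)

Answer: 1 0 3 4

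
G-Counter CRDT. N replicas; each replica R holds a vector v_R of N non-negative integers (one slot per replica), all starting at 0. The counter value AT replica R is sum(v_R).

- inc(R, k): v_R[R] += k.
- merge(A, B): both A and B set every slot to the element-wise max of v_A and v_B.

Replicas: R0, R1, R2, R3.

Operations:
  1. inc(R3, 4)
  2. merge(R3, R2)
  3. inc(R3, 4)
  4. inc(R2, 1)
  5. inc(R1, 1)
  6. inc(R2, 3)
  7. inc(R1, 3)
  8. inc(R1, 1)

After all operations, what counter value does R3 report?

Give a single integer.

Answer: 8

Derivation:
Op 1: inc R3 by 4 -> R3=(0,0,0,4) value=4
Op 2: merge R3<->R2 -> R3=(0,0,0,4) R2=(0,0,0,4)
Op 3: inc R3 by 4 -> R3=(0,0,0,8) value=8
Op 4: inc R2 by 1 -> R2=(0,0,1,4) value=5
Op 5: inc R1 by 1 -> R1=(0,1,0,0) value=1
Op 6: inc R2 by 3 -> R2=(0,0,4,4) value=8
Op 7: inc R1 by 3 -> R1=(0,4,0,0) value=4
Op 8: inc R1 by 1 -> R1=(0,5,0,0) value=5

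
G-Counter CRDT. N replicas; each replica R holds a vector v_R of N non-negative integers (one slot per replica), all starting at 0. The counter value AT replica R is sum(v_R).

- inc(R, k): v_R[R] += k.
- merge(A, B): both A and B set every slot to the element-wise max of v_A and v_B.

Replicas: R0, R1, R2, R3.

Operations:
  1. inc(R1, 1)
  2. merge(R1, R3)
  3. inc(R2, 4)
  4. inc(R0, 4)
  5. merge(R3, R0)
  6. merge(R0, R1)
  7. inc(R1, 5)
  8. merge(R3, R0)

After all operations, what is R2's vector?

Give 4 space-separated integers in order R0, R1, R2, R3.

Answer: 0 0 4 0

Derivation:
Op 1: inc R1 by 1 -> R1=(0,1,0,0) value=1
Op 2: merge R1<->R3 -> R1=(0,1,0,0) R3=(0,1,0,0)
Op 3: inc R2 by 4 -> R2=(0,0,4,0) value=4
Op 4: inc R0 by 4 -> R0=(4,0,0,0) value=4
Op 5: merge R3<->R0 -> R3=(4,1,0,0) R0=(4,1,0,0)
Op 6: merge R0<->R1 -> R0=(4,1,0,0) R1=(4,1,0,0)
Op 7: inc R1 by 5 -> R1=(4,6,0,0) value=10
Op 8: merge R3<->R0 -> R3=(4,1,0,0) R0=(4,1,0,0)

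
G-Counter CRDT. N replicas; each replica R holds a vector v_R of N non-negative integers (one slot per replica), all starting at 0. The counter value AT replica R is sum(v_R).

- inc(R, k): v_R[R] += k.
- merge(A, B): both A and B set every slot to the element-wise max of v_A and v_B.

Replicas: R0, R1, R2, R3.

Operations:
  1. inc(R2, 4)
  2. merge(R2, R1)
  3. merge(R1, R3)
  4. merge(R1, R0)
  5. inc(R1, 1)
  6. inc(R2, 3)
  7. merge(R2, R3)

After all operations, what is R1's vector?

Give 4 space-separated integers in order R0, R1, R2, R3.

Op 1: inc R2 by 4 -> R2=(0,0,4,0) value=4
Op 2: merge R2<->R1 -> R2=(0,0,4,0) R1=(0,0,4,0)
Op 3: merge R1<->R3 -> R1=(0,0,4,0) R3=(0,0,4,0)
Op 4: merge R1<->R0 -> R1=(0,0,4,0) R0=(0,0,4,0)
Op 5: inc R1 by 1 -> R1=(0,1,4,0) value=5
Op 6: inc R2 by 3 -> R2=(0,0,7,0) value=7
Op 7: merge R2<->R3 -> R2=(0,0,7,0) R3=(0,0,7,0)

Answer: 0 1 4 0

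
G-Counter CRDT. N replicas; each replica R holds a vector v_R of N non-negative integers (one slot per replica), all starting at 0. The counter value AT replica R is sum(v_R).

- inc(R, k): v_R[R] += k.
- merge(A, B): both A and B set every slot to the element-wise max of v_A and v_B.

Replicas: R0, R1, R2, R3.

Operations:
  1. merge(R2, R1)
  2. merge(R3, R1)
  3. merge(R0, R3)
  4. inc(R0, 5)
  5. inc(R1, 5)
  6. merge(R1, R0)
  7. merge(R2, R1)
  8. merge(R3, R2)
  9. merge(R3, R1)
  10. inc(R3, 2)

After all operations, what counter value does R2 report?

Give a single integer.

Answer: 10

Derivation:
Op 1: merge R2<->R1 -> R2=(0,0,0,0) R1=(0,0,0,0)
Op 2: merge R3<->R1 -> R3=(0,0,0,0) R1=(0,0,0,0)
Op 3: merge R0<->R3 -> R0=(0,0,0,0) R3=(0,0,0,0)
Op 4: inc R0 by 5 -> R0=(5,0,0,0) value=5
Op 5: inc R1 by 5 -> R1=(0,5,0,0) value=5
Op 6: merge R1<->R0 -> R1=(5,5,0,0) R0=(5,5,0,0)
Op 7: merge R2<->R1 -> R2=(5,5,0,0) R1=(5,5,0,0)
Op 8: merge R3<->R2 -> R3=(5,5,0,0) R2=(5,5,0,0)
Op 9: merge R3<->R1 -> R3=(5,5,0,0) R1=(5,5,0,0)
Op 10: inc R3 by 2 -> R3=(5,5,0,2) value=12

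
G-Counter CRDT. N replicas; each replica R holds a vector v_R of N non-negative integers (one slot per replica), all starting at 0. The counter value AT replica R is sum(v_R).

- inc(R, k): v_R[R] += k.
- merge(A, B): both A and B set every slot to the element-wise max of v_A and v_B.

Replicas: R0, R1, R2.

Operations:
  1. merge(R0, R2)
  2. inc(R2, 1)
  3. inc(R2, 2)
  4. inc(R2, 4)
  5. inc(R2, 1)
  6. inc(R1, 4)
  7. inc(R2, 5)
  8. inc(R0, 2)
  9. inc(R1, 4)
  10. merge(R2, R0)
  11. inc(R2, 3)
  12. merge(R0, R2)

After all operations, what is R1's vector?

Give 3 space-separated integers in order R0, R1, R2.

Answer: 0 8 0

Derivation:
Op 1: merge R0<->R2 -> R0=(0,0,0) R2=(0,0,0)
Op 2: inc R2 by 1 -> R2=(0,0,1) value=1
Op 3: inc R2 by 2 -> R2=(0,0,3) value=3
Op 4: inc R2 by 4 -> R2=(0,0,7) value=7
Op 5: inc R2 by 1 -> R2=(0,0,8) value=8
Op 6: inc R1 by 4 -> R1=(0,4,0) value=4
Op 7: inc R2 by 5 -> R2=(0,0,13) value=13
Op 8: inc R0 by 2 -> R0=(2,0,0) value=2
Op 9: inc R1 by 4 -> R1=(0,8,0) value=8
Op 10: merge R2<->R0 -> R2=(2,0,13) R0=(2,0,13)
Op 11: inc R2 by 3 -> R2=(2,0,16) value=18
Op 12: merge R0<->R2 -> R0=(2,0,16) R2=(2,0,16)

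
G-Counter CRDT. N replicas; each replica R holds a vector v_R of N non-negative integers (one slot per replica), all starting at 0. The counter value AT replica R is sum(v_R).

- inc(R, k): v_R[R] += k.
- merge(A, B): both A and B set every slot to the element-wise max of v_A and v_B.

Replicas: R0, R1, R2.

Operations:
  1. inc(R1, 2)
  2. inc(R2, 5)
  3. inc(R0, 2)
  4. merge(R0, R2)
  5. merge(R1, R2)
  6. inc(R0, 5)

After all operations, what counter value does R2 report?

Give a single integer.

Answer: 9

Derivation:
Op 1: inc R1 by 2 -> R1=(0,2,0) value=2
Op 2: inc R2 by 5 -> R2=(0,0,5) value=5
Op 3: inc R0 by 2 -> R0=(2,0,0) value=2
Op 4: merge R0<->R2 -> R0=(2,0,5) R2=(2,0,5)
Op 5: merge R1<->R2 -> R1=(2,2,5) R2=(2,2,5)
Op 6: inc R0 by 5 -> R0=(7,0,5) value=12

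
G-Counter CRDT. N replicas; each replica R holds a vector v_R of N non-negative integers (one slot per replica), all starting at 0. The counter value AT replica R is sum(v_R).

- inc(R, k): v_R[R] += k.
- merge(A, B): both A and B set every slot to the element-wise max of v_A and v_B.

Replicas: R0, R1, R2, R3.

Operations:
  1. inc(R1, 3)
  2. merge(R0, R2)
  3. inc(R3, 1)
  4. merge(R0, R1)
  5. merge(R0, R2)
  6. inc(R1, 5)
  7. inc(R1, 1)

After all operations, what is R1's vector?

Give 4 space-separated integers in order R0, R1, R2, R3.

Answer: 0 9 0 0

Derivation:
Op 1: inc R1 by 3 -> R1=(0,3,0,0) value=3
Op 2: merge R0<->R2 -> R0=(0,0,0,0) R2=(0,0,0,0)
Op 3: inc R3 by 1 -> R3=(0,0,0,1) value=1
Op 4: merge R0<->R1 -> R0=(0,3,0,0) R1=(0,3,0,0)
Op 5: merge R0<->R2 -> R0=(0,3,0,0) R2=(0,3,0,0)
Op 6: inc R1 by 5 -> R1=(0,8,0,0) value=8
Op 7: inc R1 by 1 -> R1=(0,9,0,0) value=9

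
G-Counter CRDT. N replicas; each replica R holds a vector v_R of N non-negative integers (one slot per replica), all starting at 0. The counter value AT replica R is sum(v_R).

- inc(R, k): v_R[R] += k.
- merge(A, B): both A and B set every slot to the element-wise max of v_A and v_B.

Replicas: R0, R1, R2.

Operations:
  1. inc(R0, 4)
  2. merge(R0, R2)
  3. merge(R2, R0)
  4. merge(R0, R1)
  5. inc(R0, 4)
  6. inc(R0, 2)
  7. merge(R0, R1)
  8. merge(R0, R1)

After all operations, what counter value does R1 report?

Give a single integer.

Op 1: inc R0 by 4 -> R0=(4,0,0) value=4
Op 2: merge R0<->R2 -> R0=(4,0,0) R2=(4,0,0)
Op 3: merge R2<->R0 -> R2=(4,0,0) R0=(4,0,0)
Op 4: merge R0<->R1 -> R0=(4,0,0) R1=(4,0,0)
Op 5: inc R0 by 4 -> R0=(8,0,0) value=8
Op 6: inc R0 by 2 -> R0=(10,0,0) value=10
Op 7: merge R0<->R1 -> R0=(10,0,0) R1=(10,0,0)
Op 8: merge R0<->R1 -> R0=(10,0,0) R1=(10,0,0)

Answer: 10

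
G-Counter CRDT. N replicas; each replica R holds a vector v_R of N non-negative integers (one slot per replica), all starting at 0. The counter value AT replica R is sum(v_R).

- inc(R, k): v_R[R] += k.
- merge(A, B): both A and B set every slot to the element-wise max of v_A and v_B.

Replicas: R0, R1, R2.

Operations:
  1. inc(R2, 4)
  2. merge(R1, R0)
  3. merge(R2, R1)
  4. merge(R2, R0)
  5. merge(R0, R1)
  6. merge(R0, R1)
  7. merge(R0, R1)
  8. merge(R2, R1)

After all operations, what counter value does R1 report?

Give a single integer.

Op 1: inc R2 by 4 -> R2=(0,0,4) value=4
Op 2: merge R1<->R0 -> R1=(0,0,0) R0=(0,0,0)
Op 3: merge R2<->R1 -> R2=(0,0,4) R1=(0,0,4)
Op 4: merge R2<->R0 -> R2=(0,0,4) R0=(0,0,4)
Op 5: merge R0<->R1 -> R0=(0,0,4) R1=(0,0,4)
Op 6: merge R0<->R1 -> R0=(0,0,4) R1=(0,0,4)
Op 7: merge R0<->R1 -> R0=(0,0,4) R1=(0,0,4)
Op 8: merge R2<->R1 -> R2=(0,0,4) R1=(0,0,4)

Answer: 4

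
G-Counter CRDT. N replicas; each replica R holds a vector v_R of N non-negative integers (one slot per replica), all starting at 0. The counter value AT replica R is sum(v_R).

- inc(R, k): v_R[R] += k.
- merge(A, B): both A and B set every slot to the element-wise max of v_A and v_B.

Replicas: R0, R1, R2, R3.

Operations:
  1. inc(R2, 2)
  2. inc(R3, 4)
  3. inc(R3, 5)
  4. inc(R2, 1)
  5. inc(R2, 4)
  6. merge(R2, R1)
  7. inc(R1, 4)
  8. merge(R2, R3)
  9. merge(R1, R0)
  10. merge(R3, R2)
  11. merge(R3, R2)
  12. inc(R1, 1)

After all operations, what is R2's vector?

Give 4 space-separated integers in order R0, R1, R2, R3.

Answer: 0 0 7 9

Derivation:
Op 1: inc R2 by 2 -> R2=(0,0,2,0) value=2
Op 2: inc R3 by 4 -> R3=(0,0,0,4) value=4
Op 3: inc R3 by 5 -> R3=(0,0,0,9) value=9
Op 4: inc R2 by 1 -> R2=(0,0,3,0) value=3
Op 5: inc R2 by 4 -> R2=(0,0,7,0) value=7
Op 6: merge R2<->R1 -> R2=(0,0,7,0) R1=(0,0,7,0)
Op 7: inc R1 by 4 -> R1=(0,4,7,0) value=11
Op 8: merge R2<->R3 -> R2=(0,0,7,9) R3=(0,0,7,9)
Op 9: merge R1<->R0 -> R1=(0,4,7,0) R0=(0,4,7,0)
Op 10: merge R3<->R2 -> R3=(0,0,7,9) R2=(0,0,7,9)
Op 11: merge R3<->R2 -> R3=(0,0,7,9) R2=(0,0,7,9)
Op 12: inc R1 by 1 -> R1=(0,5,7,0) value=12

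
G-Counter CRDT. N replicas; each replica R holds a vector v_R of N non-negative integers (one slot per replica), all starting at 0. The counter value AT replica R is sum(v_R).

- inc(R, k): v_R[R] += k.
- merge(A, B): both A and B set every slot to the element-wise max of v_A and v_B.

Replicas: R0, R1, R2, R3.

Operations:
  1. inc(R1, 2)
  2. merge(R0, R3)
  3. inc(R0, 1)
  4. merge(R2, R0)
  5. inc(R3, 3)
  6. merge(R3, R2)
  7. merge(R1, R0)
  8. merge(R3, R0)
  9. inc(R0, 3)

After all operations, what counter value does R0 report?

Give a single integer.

Answer: 9

Derivation:
Op 1: inc R1 by 2 -> R1=(0,2,0,0) value=2
Op 2: merge R0<->R3 -> R0=(0,0,0,0) R3=(0,0,0,0)
Op 3: inc R0 by 1 -> R0=(1,0,0,0) value=1
Op 4: merge R2<->R0 -> R2=(1,0,0,0) R0=(1,0,0,0)
Op 5: inc R3 by 3 -> R3=(0,0,0,3) value=3
Op 6: merge R3<->R2 -> R3=(1,0,0,3) R2=(1,0,0,3)
Op 7: merge R1<->R0 -> R1=(1,2,0,0) R0=(1,2,0,0)
Op 8: merge R3<->R0 -> R3=(1,2,0,3) R0=(1,2,0,3)
Op 9: inc R0 by 3 -> R0=(4,2,0,3) value=9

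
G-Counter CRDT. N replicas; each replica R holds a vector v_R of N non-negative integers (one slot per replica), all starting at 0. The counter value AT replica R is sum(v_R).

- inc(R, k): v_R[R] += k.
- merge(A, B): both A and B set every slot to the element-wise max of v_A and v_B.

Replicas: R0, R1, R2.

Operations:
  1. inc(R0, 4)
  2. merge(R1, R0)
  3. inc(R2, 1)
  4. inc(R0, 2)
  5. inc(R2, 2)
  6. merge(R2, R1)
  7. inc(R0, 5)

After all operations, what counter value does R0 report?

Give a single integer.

Op 1: inc R0 by 4 -> R0=(4,0,0) value=4
Op 2: merge R1<->R0 -> R1=(4,0,0) R0=(4,0,0)
Op 3: inc R2 by 1 -> R2=(0,0,1) value=1
Op 4: inc R0 by 2 -> R0=(6,0,0) value=6
Op 5: inc R2 by 2 -> R2=(0,0,3) value=3
Op 6: merge R2<->R1 -> R2=(4,0,3) R1=(4,0,3)
Op 7: inc R0 by 5 -> R0=(11,0,0) value=11

Answer: 11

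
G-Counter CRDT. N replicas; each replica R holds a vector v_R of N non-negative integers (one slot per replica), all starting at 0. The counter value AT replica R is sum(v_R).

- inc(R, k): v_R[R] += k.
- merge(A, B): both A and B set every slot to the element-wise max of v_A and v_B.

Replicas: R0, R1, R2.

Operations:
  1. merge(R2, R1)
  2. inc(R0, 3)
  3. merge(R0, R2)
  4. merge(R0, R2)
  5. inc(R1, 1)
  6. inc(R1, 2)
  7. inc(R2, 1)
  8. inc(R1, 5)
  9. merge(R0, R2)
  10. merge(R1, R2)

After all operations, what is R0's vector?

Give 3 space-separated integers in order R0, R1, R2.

Op 1: merge R2<->R1 -> R2=(0,0,0) R1=(0,0,0)
Op 2: inc R0 by 3 -> R0=(3,0,0) value=3
Op 3: merge R0<->R2 -> R0=(3,0,0) R2=(3,0,0)
Op 4: merge R0<->R2 -> R0=(3,0,0) R2=(3,0,0)
Op 5: inc R1 by 1 -> R1=(0,1,0) value=1
Op 6: inc R1 by 2 -> R1=(0,3,0) value=3
Op 7: inc R2 by 1 -> R2=(3,0,1) value=4
Op 8: inc R1 by 5 -> R1=(0,8,0) value=8
Op 9: merge R0<->R2 -> R0=(3,0,1) R2=(3,0,1)
Op 10: merge R1<->R2 -> R1=(3,8,1) R2=(3,8,1)

Answer: 3 0 1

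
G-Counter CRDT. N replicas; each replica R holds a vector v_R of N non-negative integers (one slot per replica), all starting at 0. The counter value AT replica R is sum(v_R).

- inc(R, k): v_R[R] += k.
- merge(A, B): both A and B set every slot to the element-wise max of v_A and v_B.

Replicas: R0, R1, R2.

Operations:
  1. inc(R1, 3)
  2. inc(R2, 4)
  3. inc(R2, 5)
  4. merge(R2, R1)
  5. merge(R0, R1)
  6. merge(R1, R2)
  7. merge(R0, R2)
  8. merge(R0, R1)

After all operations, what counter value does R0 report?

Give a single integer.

Answer: 12

Derivation:
Op 1: inc R1 by 3 -> R1=(0,3,0) value=3
Op 2: inc R2 by 4 -> R2=(0,0,4) value=4
Op 3: inc R2 by 5 -> R2=(0,0,9) value=9
Op 4: merge R2<->R1 -> R2=(0,3,9) R1=(0,3,9)
Op 5: merge R0<->R1 -> R0=(0,3,9) R1=(0,3,9)
Op 6: merge R1<->R2 -> R1=(0,3,9) R2=(0,3,9)
Op 7: merge R0<->R2 -> R0=(0,3,9) R2=(0,3,9)
Op 8: merge R0<->R1 -> R0=(0,3,9) R1=(0,3,9)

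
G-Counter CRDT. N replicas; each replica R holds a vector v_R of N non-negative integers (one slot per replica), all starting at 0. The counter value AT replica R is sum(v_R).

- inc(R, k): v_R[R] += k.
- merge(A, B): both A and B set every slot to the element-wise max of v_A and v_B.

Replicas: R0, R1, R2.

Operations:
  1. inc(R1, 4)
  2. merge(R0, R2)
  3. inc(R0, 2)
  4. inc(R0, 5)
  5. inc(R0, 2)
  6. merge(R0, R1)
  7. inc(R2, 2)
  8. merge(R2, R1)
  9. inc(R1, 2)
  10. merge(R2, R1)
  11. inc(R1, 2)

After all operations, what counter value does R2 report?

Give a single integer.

Answer: 17

Derivation:
Op 1: inc R1 by 4 -> R1=(0,4,0) value=4
Op 2: merge R0<->R2 -> R0=(0,0,0) R2=(0,0,0)
Op 3: inc R0 by 2 -> R0=(2,0,0) value=2
Op 4: inc R0 by 5 -> R0=(7,0,0) value=7
Op 5: inc R0 by 2 -> R0=(9,0,0) value=9
Op 6: merge R0<->R1 -> R0=(9,4,0) R1=(9,4,0)
Op 7: inc R2 by 2 -> R2=(0,0,2) value=2
Op 8: merge R2<->R1 -> R2=(9,4,2) R1=(9,4,2)
Op 9: inc R1 by 2 -> R1=(9,6,2) value=17
Op 10: merge R2<->R1 -> R2=(9,6,2) R1=(9,6,2)
Op 11: inc R1 by 2 -> R1=(9,8,2) value=19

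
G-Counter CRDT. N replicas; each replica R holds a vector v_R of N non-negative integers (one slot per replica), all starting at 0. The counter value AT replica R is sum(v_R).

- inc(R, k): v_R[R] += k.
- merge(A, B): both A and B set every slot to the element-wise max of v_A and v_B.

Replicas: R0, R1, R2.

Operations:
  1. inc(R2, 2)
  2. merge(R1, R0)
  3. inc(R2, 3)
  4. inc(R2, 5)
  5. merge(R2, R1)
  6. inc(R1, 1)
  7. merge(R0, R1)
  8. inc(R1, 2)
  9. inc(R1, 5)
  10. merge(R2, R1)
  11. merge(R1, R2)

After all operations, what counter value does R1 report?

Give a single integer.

Answer: 18

Derivation:
Op 1: inc R2 by 2 -> R2=(0,0,2) value=2
Op 2: merge R1<->R0 -> R1=(0,0,0) R0=(0,0,0)
Op 3: inc R2 by 3 -> R2=(0,0,5) value=5
Op 4: inc R2 by 5 -> R2=(0,0,10) value=10
Op 5: merge R2<->R1 -> R2=(0,0,10) R1=(0,0,10)
Op 6: inc R1 by 1 -> R1=(0,1,10) value=11
Op 7: merge R0<->R1 -> R0=(0,1,10) R1=(0,1,10)
Op 8: inc R1 by 2 -> R1=(0,3,10) value=13
Op 9: inc R1 by 5 -> R1=(0,8,10) value=18
Op 10: merge R2<->R1 -> R2=(0,8,10) R1=(0,8,10)
Op 11: merge R1<->R2 -> R1=(0,8,10) R2=(0,8,10)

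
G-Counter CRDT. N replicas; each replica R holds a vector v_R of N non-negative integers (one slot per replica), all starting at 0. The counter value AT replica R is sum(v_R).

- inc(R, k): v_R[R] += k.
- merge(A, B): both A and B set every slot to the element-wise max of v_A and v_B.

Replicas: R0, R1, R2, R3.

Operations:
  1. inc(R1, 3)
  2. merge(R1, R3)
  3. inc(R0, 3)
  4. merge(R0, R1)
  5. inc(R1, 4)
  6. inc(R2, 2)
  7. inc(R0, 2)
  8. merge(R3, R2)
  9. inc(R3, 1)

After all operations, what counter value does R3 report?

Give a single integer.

Op 1: inc R1 by 3 -> R1=(0,3,0,0) value=3
Op 2: merge R1<->R3 -> R1=(0,3,0,0) R3=(0,3,0,0)
Op 3: inc R0 by 3 -> R0=(3,0,0,0) value=3
Op 4: merge R0<->R1 -> R0=(3,3,0,0) R1=(3,3,0,0)
Op 5: inc R1 by 4 -> R1=(3,7,0,0) value=10
Op 6: inc R2 by 2 -> R2=(0,0,2,0) value=2
Op 7: inc R0 by 2 -> R0=(5,3,0,0) value=8
Op 8: merge R3<->R2 -> R3=(0,3,2,0) R2=(0,3,2,0)
Op 9: inc R3 by 1 -> R3=(0,3,2,1) value=6

Answer: 6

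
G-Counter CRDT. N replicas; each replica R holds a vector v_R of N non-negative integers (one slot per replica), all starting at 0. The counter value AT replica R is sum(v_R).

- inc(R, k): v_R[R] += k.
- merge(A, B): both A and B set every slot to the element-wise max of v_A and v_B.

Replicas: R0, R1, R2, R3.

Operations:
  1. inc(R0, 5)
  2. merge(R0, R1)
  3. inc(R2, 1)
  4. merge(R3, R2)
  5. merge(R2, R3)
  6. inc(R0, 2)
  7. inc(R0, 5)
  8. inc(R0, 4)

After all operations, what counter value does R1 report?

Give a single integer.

Op 1: inc R0 by 5 -> R0=(5,0,0,0) value=5
Op 2: merge R0<->R1 -> R0=(5,0,0,0) R1=(5,0,0,0)
Op 3: inc R2 by 1 -> R2=(0,0,1,0) value=1
Op 4: merge R3<->R2 -> R3=(0,0,1,0) R2=(0,0,1,0)
Op 5: merge R2<->R3 -> R2=(0,0,1,0) R3=(0,0,1,0)
Op 6: inc R0 by 2 -> R0=(7,0,0,0) value=7
Op 7: inc R0 by 5 -> R0=(12,0,0,0) value=12
Op 8: inc R0 by 4 -> R0=(16,0,0,0) value=16

Answer: 5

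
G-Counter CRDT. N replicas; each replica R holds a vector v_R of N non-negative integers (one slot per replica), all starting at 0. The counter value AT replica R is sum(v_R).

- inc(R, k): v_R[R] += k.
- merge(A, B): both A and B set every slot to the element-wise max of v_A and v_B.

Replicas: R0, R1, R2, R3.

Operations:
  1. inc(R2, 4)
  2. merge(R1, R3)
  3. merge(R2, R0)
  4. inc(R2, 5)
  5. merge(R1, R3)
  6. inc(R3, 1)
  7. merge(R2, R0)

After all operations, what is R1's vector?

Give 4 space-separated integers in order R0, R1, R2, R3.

Op 1: inc R2 by 4 -> R2=(0,0,4,0) value=4
Op 2: merge R1<->R3 -> R1=(0,0,0,0) R3=(0,0,0,0)
Op 3: merge R2<->R0 -> R2=(0,0,4,0) R0=(0,0,4,0)
Op 4: inc R2 by 5 -> R2=(0,0,9,0) value=9
Op 5: merge R1<->R3 -> R1=(0,0,0,0) R3=(0,0,0,0)
Op 6: inc R3 by 1 -> R3=(0,0,0,1) value=1
Op 7: merge R2<->R0 -> R2=(0,0,9,0) R0=(0,0,9,0)

Answer: 0 0 0 0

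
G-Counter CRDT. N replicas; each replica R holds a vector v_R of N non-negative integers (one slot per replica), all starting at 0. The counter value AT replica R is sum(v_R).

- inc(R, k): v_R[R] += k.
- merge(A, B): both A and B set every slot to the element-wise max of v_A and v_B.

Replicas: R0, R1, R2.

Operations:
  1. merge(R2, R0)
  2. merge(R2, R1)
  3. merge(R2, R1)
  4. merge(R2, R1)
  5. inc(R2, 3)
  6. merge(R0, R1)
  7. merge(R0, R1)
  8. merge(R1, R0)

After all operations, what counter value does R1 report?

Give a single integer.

Answer: 0

Derivation:
Op 1: merge R2<->R0 -> R2=(0,0,0) R0=(0,0,0)
Op 2: merge R2<->R1 -> R2=(0,0,0) R1=(0,0,0)
Op 3: merge R2<->R1 -> R2=(0,0,0) R1=(0,0,0)
Op 4: merge R2<->R1 -> R2=(0,0,0) R1=(0,0,0)
Op 5: inc R2 by 3 -> R2=(0,0,3) value=3
Op 6: merge R0<->R1 -> R0=(0,0,0) R1=(0,0,0)
Op 7: merge R0<->R1 -> R0=(0,0,0) R1=(0,0,0)
Op 8: merge R1<->R0 -> R1=(0,0,0) R0=(0,0,0)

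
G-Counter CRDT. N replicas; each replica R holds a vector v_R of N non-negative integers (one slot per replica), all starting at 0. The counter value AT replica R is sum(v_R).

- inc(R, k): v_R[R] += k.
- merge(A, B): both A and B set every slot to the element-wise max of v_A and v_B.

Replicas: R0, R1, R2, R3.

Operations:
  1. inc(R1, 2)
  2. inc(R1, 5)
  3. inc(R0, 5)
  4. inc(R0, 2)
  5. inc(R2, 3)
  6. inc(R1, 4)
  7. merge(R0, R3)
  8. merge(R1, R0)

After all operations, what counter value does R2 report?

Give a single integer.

Answer: 3

Derivation:
Op 1: inc R1 by 2 -> R1=(0,2,0,0) value=2
Op 2: inc R1 by 5 -> R1=(0,7,0,0) value=7
Op 3: inc R0 by 5 -> R0=(5,0,0,0) value=5
Op 4: inc R0 by 2 -> R0=(7,0,0,0) value=7
Op 5: inc R2 by 3 -> R2=(0,0,3,0) value=3
Op 6: inc R1 by 4 -> R1=(0,11,0,0) value=11
Op 7: merge R0<->R3 -> R0=(7,0,0,0) R3=(7,0,0,0)
Op 8: merge R1<->R0 -> R1=(7,11,0,0) R0=(7,11,0,0)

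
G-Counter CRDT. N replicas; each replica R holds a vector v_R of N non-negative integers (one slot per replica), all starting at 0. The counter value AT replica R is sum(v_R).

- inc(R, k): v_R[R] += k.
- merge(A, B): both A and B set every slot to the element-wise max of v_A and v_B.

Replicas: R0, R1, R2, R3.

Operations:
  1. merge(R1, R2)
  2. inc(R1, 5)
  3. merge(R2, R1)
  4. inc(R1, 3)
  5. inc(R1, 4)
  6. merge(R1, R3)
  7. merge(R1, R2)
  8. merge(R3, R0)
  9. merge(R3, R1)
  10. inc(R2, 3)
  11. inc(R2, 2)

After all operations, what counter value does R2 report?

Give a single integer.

Answer: 17

Derivation:
Op 1: merge R1<->R2 -> R1=(0,0,0,0) R2=(0,0,0,0)
Op 2: inc R1 by 5 -> R1=(0,5,0,0) value=5
Op 3: merge R2<->R1 -> R2=(0,5,0,0) R1=(0,5,0,0)
Op 4: inc R1 by 3 -> R1=(0,8,0,0) value=8
Op 5: inc R1 by 4 -> R1=(0,12,0,0) value=12
Op 6: merge R1<->R3 -> R1=(0,12,0,0) R3=(0,12,0,0)
Op 7: merge R1<->R2 -> R1=(0,12,0,0) R2=(0,12,0,0)
Op 8: merge R3<->R0 -> R3=(0,12,0,0) R0=(0,12,0,0)
Op 9: merge R3<->R1 -> R3=(0,12,0,0) R1=(0,12,0,0)
Op 10: inc R2 by 3 -> R2=(0,12,3,0) value=15
Op 11: inc R2 by 2 -> R2=(0,12,5,0) value=17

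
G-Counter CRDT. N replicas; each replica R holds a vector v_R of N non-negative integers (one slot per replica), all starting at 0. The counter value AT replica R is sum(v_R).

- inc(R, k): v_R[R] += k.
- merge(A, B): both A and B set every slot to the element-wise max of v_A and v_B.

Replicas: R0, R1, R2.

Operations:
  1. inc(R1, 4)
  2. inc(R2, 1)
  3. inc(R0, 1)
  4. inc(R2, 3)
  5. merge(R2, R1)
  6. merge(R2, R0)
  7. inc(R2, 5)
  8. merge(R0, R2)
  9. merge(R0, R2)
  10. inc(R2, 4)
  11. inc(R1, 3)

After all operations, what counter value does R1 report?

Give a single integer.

Op 1: inc R1 by 4 -> R1=(0,4,0) value=4
Op 2: inc R2 by 1 -> R2=(0,0,1) value=1
Op 3: inc R0 by 1 -> R0=(1,0,0) value=1
Op 4: inc R2 by 3 -> R2=(0,0,4) value=4
Op 5: merge R2<->R1 -> R2=(0,4,4) R1=(0,4,4)
Op 6: merge R2<->R0 -> R2=(1,4,4) R0=(1,4,4)
Op 7: inc R2 by 5 -> R2=(1,4,9) value=14
Op 8: merge R0<->R2 -> R0=(1,4,9) R2=(1,4,9)
Op 9: merge R0<->R2 -> R0=(1,4,9) R2=(1,4,9)
Op 10: inc R2 by 4 -> R2=(1,4,13) value=18
Op 11: inc R1 by 3 -> R1=(0,7,4) value=11

Answer: 11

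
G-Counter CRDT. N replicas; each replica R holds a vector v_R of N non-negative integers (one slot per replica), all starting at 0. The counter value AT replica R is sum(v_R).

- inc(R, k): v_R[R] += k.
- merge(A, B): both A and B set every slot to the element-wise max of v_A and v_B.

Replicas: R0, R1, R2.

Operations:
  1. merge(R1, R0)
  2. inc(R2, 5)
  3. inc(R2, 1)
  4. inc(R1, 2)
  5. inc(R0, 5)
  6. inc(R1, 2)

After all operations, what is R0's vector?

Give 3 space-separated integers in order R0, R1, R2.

Op 1: merge R1<->R0 -> R1=(0,0,0) R0=(0,0,0)
Op 2: inc R2 by 5 -> R2=(0,0,5) value=5
Op 3: inc R2 by 1 -> R2=(0,0,6) value=6
Op 4: inc R1 by 2 -> R1=(0,2,0) value=2
Op 5: inc R0 by 5 -> R0=(5,0,0) value=5
Op 6: inc R1 by 2 -> R1=(0,4,0) value=4

Answer: 5 0 0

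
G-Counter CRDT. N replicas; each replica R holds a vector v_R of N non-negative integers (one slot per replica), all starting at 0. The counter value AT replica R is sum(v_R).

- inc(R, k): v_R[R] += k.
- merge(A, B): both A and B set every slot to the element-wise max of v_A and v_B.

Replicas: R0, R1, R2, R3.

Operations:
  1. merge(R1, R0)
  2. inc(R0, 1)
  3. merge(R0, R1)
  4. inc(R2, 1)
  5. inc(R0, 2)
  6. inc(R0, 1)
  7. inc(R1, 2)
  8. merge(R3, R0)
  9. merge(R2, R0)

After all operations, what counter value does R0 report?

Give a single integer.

Op 1: merge R1<->R0 -> R1=(0,0,0,0) R0=(0,0,0,0)
Op 2: inc R0 by 1 -> R0=(1,0,0,0) value=1
Op 3: merge R0<->R1 -> R0=(1,0,0,0) R1=(1,0,0,0)
Op 4: inc R2 by 1 -> R2=(0,0,1,0) value=1
Op 5: inc R0 by 2 -> R0=(3,0,0,0) value=3
Op 6: inc R0 by 1 -> R0=(4,0,0,0) value=4
Op 7: inc R1 by 2 -> R1=(1,2,0,0) value=3
Op 8: merge R3<->R0 -> R3=(4,0,0,0) R0=(4,0,0,0)
Op 9: merge R2<->R0 -> R2=(4,0,1,0) R0=(4,0,1,0)

Answer: 5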